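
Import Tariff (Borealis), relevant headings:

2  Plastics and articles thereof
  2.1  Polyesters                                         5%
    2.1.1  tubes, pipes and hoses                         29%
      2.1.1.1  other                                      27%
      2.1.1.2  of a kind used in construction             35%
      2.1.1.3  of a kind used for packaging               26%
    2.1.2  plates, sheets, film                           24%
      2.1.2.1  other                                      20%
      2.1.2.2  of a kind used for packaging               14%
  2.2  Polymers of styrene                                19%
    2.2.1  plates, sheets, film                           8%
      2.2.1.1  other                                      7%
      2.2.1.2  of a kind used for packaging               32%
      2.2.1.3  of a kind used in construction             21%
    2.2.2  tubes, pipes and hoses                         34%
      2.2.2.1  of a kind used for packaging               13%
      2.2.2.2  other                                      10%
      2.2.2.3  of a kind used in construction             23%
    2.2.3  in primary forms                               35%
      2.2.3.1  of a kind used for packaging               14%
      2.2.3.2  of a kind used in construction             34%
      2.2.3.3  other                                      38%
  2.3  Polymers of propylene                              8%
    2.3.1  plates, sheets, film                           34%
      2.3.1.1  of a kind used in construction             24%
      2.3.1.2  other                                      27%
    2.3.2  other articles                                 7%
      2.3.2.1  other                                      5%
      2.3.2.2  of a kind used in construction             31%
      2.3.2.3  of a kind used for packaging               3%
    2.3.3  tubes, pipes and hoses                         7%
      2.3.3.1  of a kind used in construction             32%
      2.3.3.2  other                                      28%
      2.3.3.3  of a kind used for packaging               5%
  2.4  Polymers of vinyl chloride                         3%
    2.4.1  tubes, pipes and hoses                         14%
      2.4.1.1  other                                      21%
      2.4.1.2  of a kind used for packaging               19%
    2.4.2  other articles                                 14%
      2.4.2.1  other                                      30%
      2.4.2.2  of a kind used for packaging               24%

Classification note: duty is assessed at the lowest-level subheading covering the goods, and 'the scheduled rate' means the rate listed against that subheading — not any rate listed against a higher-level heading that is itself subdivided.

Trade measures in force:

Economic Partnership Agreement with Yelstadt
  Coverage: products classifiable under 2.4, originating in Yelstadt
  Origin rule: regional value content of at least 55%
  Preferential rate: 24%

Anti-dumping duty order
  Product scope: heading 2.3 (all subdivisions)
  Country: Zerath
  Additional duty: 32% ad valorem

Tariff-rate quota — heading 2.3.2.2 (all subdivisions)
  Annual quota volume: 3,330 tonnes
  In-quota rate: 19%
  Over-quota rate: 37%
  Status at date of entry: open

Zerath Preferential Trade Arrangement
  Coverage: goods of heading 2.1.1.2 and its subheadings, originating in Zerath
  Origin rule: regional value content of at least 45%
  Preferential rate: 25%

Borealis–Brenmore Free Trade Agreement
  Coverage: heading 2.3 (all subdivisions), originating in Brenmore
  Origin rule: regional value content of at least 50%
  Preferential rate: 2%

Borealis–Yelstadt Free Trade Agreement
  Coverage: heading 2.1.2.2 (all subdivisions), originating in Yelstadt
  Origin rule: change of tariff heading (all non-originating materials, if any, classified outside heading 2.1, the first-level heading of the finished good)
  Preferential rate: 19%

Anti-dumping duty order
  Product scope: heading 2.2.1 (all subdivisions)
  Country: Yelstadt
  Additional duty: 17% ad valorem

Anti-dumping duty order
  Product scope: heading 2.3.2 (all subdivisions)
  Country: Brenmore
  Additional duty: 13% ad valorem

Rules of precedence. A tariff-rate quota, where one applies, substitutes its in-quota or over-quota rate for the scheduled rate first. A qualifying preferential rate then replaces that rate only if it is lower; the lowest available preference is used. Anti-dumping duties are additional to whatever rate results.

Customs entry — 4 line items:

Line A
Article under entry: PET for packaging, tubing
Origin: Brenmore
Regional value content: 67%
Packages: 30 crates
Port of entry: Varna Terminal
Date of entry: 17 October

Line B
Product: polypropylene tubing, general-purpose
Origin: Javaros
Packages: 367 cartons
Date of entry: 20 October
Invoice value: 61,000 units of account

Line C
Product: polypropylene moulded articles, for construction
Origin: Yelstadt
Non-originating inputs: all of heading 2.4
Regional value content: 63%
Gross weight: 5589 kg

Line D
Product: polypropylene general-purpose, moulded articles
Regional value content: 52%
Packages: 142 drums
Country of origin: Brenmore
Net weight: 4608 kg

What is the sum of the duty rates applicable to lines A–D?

88%

Line A: PET → 2.1; tubing → 2.1.1; for packaging → 2.1.1.3. Scheduled 26%. Brenmore agreement on 2.3: 2.1.1.3 not covered. → 26%.
Line B: polypropylene → 2.3; tubing → 2.3.3; general-purpose → 2.3.3.2. Scheduled 28%. No special measure applies. → 28%.
Line C: polypropylene → 2.3; moulded articles → 2.3.2; for construction → 2.3.2.2. Scheduled 31%. quota on 2.3.2.2 open → in-quota 19%; Yelstadt agreement on 2.4: 2.3.2.2 not covered; Yelstadt agreement on 2.1.2.2: 2.3.2.2 not covered. → 19%.
Line D: polypropylene → 2.3; moulded articles → 2.3.2; general-purpose → 2.3.2.1. Scheduled 5%. Brenmore agreement on 2.3: RVC ≥ 50% → 2% available; preferential 2%; anti-dumping (Brenmore, 2.3.2): +13%; total 2% + 13% = 15%. → 15%.
Sum: 26% + 28% + 19% + 15% = 88%.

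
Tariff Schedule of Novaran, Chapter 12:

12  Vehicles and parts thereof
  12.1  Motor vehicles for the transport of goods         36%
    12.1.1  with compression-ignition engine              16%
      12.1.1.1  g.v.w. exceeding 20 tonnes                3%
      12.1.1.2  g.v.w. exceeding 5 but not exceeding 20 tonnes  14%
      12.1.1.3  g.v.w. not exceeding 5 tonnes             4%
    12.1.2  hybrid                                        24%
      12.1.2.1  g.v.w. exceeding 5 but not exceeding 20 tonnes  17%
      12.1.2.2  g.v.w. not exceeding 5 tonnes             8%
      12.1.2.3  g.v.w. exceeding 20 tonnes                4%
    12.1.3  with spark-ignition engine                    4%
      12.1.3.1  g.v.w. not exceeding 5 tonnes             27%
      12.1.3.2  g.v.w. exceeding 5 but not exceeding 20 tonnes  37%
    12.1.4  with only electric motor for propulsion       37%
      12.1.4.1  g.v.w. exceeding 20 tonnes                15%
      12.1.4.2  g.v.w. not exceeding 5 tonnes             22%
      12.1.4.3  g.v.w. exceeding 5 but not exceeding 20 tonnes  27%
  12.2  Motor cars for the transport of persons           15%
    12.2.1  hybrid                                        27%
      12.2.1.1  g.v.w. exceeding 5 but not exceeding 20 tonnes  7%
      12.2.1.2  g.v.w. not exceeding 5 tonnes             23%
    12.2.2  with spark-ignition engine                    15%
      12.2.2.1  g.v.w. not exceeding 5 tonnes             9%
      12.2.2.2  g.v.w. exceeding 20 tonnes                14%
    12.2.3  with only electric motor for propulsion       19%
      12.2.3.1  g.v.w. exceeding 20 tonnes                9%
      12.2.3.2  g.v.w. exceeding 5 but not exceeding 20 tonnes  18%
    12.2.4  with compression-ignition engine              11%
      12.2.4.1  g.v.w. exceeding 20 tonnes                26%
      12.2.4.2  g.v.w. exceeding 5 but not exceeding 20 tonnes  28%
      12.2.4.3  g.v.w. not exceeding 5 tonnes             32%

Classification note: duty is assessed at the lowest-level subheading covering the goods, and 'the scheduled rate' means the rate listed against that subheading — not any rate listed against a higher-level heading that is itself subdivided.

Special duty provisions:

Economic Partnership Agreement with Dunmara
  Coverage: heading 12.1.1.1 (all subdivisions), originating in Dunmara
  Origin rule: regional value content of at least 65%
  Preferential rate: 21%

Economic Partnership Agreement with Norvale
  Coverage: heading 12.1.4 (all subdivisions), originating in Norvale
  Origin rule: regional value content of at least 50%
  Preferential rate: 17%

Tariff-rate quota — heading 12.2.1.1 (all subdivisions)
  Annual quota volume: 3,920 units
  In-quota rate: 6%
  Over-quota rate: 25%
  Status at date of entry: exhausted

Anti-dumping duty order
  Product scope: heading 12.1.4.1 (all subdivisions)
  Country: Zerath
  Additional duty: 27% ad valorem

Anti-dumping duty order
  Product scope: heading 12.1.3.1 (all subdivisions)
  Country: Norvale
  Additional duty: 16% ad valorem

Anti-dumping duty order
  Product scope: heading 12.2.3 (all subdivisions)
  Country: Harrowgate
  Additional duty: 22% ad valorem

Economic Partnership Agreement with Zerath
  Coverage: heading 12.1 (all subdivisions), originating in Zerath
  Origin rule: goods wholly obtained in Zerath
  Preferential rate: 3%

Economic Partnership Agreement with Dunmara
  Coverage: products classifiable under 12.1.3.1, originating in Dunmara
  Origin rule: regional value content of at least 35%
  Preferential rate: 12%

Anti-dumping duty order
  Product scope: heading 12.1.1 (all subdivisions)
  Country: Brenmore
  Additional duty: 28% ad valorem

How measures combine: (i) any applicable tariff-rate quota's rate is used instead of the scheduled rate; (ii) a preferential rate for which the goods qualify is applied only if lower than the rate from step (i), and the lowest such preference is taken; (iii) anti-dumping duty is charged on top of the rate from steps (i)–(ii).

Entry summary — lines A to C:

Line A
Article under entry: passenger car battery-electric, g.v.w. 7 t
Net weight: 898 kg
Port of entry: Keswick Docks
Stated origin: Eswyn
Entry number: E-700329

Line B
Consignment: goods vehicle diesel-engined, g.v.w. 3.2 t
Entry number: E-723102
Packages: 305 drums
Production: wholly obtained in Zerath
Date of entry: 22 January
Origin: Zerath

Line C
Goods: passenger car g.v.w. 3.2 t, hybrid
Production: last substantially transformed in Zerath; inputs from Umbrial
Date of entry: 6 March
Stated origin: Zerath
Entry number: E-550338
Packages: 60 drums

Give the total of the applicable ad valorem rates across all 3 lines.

44%

Line A: passenger car → 12.2; battery-electric → 12.2.3; g.v.w. 7 t → 12.2.3.2. Scheduled 18%. No special measure applies. → 18%.
Line B: goods vehicle → 12.1; diesel-engined → 12.1.1; g.v.w. 3.2 t → 12.1.1.3. Scheduled 4%. Zerath agreement on 12.1: wholly obtained → 3% available; preferential 3%. → 3%.
Line C: passenger car → 12.2; hybrid → 12.2.1; g.v.w. 3.2 t → 12.2.1.2. Scheduled 23%. Zerath agreement on 12.1: 12.2.1.2 not covered. → 23%.
Sum: 18% + 3% + 23% = 44%.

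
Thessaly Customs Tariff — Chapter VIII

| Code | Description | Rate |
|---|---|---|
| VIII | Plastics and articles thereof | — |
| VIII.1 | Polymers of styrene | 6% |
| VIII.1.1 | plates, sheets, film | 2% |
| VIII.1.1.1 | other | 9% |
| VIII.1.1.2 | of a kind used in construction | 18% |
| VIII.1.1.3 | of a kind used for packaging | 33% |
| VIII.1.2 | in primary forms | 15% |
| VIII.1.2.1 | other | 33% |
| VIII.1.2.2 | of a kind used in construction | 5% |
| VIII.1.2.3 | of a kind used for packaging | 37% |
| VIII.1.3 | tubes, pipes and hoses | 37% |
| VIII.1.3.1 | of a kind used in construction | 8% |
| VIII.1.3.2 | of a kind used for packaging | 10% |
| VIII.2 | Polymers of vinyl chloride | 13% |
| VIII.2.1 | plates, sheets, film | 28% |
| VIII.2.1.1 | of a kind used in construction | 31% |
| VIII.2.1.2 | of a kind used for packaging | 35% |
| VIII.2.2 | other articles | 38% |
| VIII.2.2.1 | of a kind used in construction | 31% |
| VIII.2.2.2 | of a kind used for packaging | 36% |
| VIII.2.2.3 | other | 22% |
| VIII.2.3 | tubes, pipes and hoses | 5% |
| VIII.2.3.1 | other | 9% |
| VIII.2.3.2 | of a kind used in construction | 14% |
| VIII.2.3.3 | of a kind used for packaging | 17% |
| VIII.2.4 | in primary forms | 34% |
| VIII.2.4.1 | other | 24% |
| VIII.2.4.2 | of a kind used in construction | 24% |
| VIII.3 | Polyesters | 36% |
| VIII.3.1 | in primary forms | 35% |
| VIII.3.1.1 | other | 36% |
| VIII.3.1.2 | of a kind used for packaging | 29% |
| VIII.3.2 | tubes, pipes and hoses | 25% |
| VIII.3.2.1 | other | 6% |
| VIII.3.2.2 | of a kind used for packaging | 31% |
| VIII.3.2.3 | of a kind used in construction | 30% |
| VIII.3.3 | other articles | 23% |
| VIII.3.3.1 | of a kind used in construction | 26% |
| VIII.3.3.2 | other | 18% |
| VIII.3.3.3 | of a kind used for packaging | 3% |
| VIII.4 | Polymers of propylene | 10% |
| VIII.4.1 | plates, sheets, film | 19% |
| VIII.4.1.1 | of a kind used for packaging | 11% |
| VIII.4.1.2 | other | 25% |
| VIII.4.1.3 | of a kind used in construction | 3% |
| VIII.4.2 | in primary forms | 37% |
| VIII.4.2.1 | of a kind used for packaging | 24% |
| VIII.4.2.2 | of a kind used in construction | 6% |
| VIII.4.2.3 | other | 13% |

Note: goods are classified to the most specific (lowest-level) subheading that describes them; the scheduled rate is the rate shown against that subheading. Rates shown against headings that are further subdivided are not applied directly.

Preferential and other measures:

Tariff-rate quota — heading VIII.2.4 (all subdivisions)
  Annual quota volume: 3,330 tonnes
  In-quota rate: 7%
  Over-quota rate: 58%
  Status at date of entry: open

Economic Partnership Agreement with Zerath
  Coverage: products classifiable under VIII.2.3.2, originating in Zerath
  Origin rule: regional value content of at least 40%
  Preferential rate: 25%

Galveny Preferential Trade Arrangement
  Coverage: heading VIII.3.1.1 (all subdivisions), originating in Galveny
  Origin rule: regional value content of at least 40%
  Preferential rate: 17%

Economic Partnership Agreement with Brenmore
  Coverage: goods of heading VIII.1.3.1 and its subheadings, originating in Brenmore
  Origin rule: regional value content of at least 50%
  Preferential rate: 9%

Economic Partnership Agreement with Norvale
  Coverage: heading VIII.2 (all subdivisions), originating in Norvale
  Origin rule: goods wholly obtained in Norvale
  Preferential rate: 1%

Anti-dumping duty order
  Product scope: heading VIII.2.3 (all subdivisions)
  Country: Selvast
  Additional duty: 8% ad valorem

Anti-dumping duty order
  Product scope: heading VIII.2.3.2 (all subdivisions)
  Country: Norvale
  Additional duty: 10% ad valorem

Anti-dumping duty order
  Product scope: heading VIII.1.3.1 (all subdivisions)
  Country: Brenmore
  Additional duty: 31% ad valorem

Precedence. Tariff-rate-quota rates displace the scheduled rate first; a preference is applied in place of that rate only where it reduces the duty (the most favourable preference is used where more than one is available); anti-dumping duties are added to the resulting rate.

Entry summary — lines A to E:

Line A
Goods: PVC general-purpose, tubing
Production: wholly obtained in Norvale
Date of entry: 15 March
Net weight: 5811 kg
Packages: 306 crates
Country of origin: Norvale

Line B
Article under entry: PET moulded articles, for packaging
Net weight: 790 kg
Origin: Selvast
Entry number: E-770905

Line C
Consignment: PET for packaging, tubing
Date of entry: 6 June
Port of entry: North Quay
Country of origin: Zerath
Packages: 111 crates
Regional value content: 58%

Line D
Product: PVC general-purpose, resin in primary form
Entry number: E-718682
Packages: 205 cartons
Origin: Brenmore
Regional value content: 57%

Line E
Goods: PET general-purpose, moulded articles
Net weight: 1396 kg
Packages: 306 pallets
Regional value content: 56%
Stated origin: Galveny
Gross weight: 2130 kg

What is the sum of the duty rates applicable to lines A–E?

60%

Line A: PVC → VIII.2; tubing → VIII.2.3; general-purpose → VIII.2.3.1. Scheduled 9%. Norvale agreement on VIII.2: wholly obtained → 1% available; preferential 1%. → 1%.
Line B: PET → VIII.3; moulded articles → VIII.3.3; for packaging → VIII.3.3.3. Scheduled 3%. No special measure applies. → 3%.
Line C: PET → VIII.3; tubing → VIII.3.2; for packaging → VIII.3.2.2. Scheduled 31%. Zerath agreement on VIII.2.3.2: VIII.3.2.2 not covered. → 31%.
Line D: PVC → VIII.2; resin in primary form → VIII.2.4; general-purpose → VIII.2.4.1. Scheduled 24%. quota on VIII.2.4 open → in-quota 7%; Brenmore agreement on VIII.1.3.1: VIII.2.4.1 not covered. → 7%.
Line E: PET → VIII.3; moulded articles → VIII.3.3; general-purpose → VIII.3.3.2. Scheduled 18%. Galveny agreement on VIII.3.1.1: VIII.3.3.2 not covered. → 18%.
Sum: 1% + 3% + 31% + 7% + 18% = 60%.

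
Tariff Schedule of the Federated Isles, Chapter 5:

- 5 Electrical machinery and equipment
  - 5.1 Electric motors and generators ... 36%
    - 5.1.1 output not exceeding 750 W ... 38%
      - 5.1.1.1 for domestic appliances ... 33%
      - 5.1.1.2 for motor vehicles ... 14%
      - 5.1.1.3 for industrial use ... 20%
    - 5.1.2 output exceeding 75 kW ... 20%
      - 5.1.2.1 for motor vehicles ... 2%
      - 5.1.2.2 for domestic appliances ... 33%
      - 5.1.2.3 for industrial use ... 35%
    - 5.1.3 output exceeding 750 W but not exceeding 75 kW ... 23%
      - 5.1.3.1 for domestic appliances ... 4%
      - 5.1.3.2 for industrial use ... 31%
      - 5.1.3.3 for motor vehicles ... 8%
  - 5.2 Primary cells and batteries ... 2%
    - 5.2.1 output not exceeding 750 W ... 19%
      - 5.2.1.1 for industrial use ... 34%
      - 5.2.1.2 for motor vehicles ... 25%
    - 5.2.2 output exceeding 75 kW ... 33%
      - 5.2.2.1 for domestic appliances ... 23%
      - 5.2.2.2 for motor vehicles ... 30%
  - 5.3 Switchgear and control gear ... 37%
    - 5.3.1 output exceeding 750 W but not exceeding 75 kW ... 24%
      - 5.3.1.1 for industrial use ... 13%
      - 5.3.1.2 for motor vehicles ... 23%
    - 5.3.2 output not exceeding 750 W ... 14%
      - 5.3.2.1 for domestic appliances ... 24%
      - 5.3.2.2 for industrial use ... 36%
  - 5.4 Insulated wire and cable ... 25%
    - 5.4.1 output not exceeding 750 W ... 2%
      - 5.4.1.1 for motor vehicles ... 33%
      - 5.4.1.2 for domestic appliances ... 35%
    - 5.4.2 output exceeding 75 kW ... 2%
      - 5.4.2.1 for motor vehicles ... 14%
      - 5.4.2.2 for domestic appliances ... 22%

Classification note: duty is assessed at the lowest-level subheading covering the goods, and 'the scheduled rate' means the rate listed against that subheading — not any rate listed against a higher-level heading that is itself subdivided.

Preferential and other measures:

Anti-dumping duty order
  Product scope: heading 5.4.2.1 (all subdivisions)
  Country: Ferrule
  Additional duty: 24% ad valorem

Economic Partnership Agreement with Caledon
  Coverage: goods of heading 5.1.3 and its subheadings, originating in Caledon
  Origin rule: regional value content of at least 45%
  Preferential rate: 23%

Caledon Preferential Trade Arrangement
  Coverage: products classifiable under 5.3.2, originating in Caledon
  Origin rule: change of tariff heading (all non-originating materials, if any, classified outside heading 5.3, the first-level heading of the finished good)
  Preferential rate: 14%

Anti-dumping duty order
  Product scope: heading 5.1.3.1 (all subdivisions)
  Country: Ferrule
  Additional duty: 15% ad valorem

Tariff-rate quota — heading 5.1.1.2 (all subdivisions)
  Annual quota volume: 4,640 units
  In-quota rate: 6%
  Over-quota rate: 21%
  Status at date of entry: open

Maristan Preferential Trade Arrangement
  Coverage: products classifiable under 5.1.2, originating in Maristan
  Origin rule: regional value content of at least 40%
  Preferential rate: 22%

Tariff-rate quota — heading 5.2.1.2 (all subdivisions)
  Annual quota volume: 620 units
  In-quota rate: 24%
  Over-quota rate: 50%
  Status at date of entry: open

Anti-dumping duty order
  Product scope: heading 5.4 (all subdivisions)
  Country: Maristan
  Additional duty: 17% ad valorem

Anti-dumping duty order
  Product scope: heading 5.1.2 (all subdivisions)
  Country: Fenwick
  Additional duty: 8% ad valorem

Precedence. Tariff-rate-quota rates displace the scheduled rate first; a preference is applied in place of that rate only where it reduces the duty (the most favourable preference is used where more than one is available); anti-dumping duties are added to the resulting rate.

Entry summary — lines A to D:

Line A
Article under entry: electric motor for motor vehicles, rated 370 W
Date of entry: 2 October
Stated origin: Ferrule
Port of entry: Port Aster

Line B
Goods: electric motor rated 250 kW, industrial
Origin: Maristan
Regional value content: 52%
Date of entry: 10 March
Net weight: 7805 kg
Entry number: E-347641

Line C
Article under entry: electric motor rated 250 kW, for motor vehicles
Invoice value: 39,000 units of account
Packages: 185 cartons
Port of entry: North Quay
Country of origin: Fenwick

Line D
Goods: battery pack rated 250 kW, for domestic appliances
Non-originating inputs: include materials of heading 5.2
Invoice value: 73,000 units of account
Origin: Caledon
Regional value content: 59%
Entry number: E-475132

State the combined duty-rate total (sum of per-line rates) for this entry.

61%

Line A: electric motor → 5.1; rated 370 W → 5.1.1; for motor vehicles → 5.1.1.2. Scheduled 14%. quota on 5.1.1.2 open → in-quota 6%. → 6%.
Line B: electric motor → 5.1; rated 250 kW → 5.1.2; industrial → 5.1.2.3. Scheduled 35%. Maristan agreement on 5.1.2: RVC ≥ 40% → 22% available; preferential 22%. → 22%.
Line C: electric motor → 5.1; rated 250 kW → 5.1.2; for motor vehicles → 5.1.2.1. Scheduled 2%. anti-dumping (Fenwick, 5.1.2): +8%; total 2% + 8% = 10%. → 10%.
Line D: battery pack → 5.2; rated 250 kW → 5.2.2; for domestic appliances → 5.2.2.1. Scheduled 23%. Caledon agreement on 5.1.3: 5.2.2.1 not covered; Caledon agreement on 5.3.2: 5.2.2.1 not covered. → 23%.
Sum: 6% + 22% + 10% + 23% = 61%.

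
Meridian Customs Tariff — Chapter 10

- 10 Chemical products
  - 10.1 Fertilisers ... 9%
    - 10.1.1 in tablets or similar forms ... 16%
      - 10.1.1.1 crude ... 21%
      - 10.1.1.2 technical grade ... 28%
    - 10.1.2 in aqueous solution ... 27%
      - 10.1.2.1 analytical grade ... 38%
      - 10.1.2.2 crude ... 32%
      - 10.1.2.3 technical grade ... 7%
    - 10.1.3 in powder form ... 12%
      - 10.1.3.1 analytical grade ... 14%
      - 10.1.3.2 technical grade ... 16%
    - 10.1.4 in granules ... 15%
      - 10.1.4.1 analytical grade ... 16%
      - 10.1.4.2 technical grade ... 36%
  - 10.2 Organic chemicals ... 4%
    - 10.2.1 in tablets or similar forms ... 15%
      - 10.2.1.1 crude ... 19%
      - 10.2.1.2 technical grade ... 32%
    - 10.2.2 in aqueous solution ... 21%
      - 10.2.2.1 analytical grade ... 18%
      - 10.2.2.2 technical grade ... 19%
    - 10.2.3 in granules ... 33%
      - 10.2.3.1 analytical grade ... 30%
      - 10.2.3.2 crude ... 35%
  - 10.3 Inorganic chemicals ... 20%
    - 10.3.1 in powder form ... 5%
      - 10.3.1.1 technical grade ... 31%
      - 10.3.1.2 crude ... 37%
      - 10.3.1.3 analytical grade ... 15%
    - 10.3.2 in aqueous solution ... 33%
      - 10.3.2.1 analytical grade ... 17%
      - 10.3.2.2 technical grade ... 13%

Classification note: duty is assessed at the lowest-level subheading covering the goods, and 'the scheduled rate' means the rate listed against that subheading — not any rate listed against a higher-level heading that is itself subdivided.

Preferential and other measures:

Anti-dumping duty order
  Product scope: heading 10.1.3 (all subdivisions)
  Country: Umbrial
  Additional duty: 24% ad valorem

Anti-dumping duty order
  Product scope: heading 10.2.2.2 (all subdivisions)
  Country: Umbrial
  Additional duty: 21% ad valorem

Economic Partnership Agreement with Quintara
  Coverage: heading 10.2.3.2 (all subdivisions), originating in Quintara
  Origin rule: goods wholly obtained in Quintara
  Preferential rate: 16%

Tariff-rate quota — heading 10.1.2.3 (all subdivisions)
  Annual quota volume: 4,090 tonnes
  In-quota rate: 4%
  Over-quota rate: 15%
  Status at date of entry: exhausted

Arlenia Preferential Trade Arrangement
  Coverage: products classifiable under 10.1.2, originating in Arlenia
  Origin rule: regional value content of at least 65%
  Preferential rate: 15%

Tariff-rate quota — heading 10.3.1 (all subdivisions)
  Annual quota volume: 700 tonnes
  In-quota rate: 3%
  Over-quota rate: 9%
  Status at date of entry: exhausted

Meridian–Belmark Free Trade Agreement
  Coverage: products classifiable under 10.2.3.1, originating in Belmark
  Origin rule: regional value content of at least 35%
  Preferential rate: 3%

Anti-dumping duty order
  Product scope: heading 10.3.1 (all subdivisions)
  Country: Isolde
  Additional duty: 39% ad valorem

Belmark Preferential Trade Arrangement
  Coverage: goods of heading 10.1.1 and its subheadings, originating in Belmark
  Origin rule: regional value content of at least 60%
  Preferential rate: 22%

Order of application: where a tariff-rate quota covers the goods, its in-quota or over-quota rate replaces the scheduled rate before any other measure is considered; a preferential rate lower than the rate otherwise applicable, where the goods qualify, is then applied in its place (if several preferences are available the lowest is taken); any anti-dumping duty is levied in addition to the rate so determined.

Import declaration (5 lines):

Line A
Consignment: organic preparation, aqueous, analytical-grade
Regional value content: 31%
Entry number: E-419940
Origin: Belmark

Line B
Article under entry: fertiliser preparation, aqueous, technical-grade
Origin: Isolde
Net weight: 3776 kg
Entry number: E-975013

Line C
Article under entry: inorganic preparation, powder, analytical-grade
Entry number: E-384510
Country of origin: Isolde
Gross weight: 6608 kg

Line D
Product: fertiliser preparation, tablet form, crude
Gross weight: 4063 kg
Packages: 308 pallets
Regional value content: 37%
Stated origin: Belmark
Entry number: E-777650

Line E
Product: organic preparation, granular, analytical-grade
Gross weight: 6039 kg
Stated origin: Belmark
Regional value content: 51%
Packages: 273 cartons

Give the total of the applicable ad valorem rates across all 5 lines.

Line A: organic → 10.2; aqueous → 10.2.2; analytical-grade → 10.2.2.1. Scheduled 18%. Belmark agreement on 10.2.3.1: 10.2.2.1 not covered; Belmark agreement on 10.1.1: 10.2.2.1 not covered. → 18%.
Line B: fertiliser → 10.1; aqueous → 10.1.2; technical-grade → 10.1.2.3. Scheduled 7%. quota on 10.1.2.3 exhausted → over-quota 15%. → 15%.
Line C: inorganic → 10.3; powder → 10.3.1; analytical-grade → 10.3.1.3. Scheduled 15%. quota on 10.3.1 exhausted → over-quota 9%; anti-dumping (Isolde, 10.3.1): +39%; total 9% + 39% = 48%. → 48%.
Line D: fertiliser → 10.1; tablet form → 10.1.1; crude → 10.1.1.1. Scheduled 21%. Belmark agreement on 10.2.3.1: 10.1.1.1 not covered; Belmark agreement on 10.1.1: RVC < 60%. → 21%.
Line E: organic → 10.2; granular → 10.2.3; analytical-grade → 10.2.3.1. Scheduled 30%. Belmark agreement on 10.2.3.1: RVC ≥ 35% → 3% available; Belmark agreement on 10.1.1: 10.2.3.1 not covered; preferential 3%. → 3%.
Sum: 18% + 15% + 48% + 21% + 3% = 105%.

105%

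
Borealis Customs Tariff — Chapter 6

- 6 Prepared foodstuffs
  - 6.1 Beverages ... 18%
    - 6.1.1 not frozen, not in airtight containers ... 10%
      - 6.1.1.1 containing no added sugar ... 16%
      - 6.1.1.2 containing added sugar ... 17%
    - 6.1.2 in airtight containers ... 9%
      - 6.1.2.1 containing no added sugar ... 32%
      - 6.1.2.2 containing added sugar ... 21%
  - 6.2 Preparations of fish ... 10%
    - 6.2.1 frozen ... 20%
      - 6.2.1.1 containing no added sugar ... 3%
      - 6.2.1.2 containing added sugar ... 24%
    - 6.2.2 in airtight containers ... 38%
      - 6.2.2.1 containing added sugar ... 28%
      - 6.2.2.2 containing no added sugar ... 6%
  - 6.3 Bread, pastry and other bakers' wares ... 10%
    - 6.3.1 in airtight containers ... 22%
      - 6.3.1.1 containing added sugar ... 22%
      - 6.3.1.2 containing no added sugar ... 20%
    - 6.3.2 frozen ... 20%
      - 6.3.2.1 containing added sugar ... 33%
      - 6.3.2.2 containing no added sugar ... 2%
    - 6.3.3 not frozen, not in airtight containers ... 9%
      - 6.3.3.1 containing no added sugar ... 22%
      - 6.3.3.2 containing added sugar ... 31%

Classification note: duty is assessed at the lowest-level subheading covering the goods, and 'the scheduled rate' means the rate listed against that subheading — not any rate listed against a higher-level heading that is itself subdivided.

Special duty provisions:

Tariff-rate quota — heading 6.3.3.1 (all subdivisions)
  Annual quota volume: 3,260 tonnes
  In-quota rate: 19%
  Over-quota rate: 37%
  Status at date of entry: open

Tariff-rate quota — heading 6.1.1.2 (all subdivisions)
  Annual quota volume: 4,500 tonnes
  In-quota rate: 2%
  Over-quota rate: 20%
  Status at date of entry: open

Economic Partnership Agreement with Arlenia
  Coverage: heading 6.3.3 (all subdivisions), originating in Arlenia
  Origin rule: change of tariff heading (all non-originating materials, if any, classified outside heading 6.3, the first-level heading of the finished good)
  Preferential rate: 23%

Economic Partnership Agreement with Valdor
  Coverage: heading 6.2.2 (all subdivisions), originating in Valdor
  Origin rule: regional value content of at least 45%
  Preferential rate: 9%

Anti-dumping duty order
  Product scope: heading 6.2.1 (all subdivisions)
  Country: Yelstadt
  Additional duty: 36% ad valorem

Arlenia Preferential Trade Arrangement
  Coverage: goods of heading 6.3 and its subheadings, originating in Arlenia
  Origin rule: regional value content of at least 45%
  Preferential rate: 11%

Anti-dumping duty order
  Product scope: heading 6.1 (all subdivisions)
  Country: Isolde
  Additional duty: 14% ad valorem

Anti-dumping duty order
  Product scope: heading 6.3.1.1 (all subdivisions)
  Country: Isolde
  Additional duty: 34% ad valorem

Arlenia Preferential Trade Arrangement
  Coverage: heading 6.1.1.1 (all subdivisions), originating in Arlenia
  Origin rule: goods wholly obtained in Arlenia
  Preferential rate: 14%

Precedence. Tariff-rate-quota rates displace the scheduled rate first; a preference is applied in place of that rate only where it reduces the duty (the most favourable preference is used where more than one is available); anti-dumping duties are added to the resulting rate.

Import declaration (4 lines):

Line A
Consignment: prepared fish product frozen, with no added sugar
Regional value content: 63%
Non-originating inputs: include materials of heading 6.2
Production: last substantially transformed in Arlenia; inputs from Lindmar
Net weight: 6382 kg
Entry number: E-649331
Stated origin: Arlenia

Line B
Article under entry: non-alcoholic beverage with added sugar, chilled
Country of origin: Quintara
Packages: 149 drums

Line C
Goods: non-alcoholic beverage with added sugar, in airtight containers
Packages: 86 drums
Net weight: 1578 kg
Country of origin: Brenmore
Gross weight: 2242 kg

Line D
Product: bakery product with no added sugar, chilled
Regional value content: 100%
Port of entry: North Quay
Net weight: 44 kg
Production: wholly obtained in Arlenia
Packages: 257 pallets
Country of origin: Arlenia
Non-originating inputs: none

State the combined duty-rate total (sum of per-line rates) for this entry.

Line A: prepared fish product → 6.2; frozen → 6.2.1; with no added sugar → 6.2.1.1. Scheduled 3%. Arlenia agreement on 6.3.3: 6.2.1.1 not covered; Arlenia agreement on 6.3: 6.2.1.1 not covered; Arlenia agreement on 6.1.1.1: 6.2.1.1 not covered. → 3%.
Line B: non-alcoholic beverage → 6.1; chilled → 6.1.1; with added sugar → 6.1.1.2. Scheduled 17%. quota on 6.1.1.2 open → in-quota 2%. → 2%.
Line C: non-alcoholic beverage → 6.1; in airtight containers → 6.1.2; with added sugar → 6.1.2.2. Scheduled 21%. No special measure applies. → 21%.
Line D: bakery product → 6.3; chilled → 6.3.3; with no added sugar → 6.3.3.1. Scheduled 22%. quota on 6.3.3.1 open → in-quota 19%; Arlenia agreement on 6.3.3: CTH met → 23% available; Arlenia agreement on 6.3: RVC ≥ 45% → 11% available; Arlenia agreement on 6.1.1.1: 6.3.3.1 not covered; preferential 11%. → 11%.
Sum: 3% + 2% + 21% + 11% = 37%.

37%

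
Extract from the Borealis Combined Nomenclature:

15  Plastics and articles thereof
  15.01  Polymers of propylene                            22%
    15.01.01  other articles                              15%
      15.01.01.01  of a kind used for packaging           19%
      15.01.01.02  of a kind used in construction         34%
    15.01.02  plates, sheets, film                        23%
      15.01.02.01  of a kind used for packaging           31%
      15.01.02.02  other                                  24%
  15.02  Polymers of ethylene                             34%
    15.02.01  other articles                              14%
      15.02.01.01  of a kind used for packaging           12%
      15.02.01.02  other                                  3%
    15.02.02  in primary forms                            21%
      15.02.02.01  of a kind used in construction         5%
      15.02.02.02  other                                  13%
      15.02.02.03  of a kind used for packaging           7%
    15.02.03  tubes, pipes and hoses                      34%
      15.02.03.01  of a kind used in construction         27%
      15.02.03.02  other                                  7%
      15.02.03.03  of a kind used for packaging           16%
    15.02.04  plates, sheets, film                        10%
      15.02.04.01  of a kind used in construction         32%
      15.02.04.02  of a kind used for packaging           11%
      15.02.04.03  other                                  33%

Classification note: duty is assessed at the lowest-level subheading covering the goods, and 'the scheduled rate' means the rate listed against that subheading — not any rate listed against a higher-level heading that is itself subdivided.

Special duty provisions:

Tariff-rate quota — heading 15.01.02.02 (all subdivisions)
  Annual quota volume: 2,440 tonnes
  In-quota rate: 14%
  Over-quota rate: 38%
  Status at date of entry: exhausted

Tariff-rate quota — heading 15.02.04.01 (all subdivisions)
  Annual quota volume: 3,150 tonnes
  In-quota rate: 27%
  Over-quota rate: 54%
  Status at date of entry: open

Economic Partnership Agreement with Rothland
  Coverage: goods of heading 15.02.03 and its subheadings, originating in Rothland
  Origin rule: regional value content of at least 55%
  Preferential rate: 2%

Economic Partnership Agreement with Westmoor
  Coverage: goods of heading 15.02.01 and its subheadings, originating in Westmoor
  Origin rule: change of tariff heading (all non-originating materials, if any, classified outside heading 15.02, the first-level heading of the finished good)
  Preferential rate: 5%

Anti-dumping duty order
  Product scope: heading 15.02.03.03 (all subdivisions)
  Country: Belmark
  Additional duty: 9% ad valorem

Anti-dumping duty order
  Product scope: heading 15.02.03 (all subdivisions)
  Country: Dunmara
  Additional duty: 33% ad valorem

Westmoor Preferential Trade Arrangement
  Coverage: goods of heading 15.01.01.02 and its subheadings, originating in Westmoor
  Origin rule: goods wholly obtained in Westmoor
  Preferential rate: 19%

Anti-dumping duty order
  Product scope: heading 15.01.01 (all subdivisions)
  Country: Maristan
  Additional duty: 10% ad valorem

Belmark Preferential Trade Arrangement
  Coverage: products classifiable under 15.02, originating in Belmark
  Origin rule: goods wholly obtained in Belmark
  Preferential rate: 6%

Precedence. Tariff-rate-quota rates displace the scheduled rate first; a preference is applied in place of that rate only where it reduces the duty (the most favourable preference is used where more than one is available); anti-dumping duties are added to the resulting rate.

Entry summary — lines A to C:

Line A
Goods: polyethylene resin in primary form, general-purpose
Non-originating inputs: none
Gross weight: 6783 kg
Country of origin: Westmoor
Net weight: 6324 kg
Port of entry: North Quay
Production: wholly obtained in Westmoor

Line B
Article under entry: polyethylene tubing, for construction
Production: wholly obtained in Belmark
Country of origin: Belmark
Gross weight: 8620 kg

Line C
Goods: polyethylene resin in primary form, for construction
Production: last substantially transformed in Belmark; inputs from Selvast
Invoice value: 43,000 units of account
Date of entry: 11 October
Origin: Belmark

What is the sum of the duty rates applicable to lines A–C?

Line A: polyethylene → 15.02; resin in primary form → 15.02.02; general-purpose → 15.02.02.02. Scheduled 13%. Westmoor agreement on 15.02.01: 15.02.02.02 not covered; Westmoor agreement on 15.01.01.02: 15.02.02.02 not covered. → 13%.
Line B: polyethylene → 15.02; tubing → 15.02.03; for construction → 15.02.03.01. Scheduled 27%. Belmark agreement on 15.02: wholly obtained → 6% available; preferential 6%. → 6%.
Line C: polyethylene → 15.02; resin in primary form → 15.02.02; for construction → 15.02.02.01. Scheduled 5%. Belmark agreement on 15.02: not wholly obtained. → 5%.
Sum: 13% + 6% + 5% = 24%.

24%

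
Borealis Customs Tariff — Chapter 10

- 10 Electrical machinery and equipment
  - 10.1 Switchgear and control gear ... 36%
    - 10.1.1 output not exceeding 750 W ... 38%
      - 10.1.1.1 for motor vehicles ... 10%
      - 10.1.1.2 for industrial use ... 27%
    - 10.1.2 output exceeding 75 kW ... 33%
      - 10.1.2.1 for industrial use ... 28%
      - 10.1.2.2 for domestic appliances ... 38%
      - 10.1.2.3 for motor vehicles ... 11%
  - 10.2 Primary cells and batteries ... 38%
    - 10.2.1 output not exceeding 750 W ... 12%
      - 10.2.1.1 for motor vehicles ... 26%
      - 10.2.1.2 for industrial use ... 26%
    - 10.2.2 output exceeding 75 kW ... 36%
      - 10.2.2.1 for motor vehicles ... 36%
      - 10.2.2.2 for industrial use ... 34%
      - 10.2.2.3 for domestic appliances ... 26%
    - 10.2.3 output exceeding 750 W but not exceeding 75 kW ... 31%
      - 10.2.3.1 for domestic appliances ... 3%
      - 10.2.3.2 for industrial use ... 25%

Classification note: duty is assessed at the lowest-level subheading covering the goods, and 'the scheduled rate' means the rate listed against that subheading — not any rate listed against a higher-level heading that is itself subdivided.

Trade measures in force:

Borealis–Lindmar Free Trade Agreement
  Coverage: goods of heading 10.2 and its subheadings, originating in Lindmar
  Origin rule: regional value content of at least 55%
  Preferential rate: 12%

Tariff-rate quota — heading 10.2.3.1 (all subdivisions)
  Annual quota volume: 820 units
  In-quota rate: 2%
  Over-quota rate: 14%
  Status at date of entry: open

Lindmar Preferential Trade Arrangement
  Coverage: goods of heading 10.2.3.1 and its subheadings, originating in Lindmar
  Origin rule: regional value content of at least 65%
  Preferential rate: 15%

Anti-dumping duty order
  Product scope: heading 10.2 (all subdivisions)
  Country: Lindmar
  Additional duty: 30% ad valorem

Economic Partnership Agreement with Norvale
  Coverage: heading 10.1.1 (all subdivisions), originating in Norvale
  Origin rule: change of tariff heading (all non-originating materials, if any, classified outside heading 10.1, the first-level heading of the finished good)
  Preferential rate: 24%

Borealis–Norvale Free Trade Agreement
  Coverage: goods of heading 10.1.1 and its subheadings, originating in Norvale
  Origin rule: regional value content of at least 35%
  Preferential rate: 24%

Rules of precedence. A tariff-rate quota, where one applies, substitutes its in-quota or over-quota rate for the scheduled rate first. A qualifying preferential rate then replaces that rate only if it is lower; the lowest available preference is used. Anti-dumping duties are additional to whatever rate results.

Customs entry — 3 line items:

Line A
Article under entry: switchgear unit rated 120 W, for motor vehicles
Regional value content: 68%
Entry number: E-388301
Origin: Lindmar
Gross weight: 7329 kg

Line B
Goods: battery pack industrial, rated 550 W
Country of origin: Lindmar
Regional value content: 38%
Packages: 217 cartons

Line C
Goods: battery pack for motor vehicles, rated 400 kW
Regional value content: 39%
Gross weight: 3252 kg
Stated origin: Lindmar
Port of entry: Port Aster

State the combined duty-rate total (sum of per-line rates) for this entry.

Line A: switchgear unit → 10.1; rated 120 W → 10.1.1; for motor vehicles → 10.1.1.1. Scheduled 10%. Lindmar agreement on 10.2: 10.1.1.1 not covered; Lindmar agreement on 10.2.3.1: 10.1.1.1 not covered. → 10%.
Line B: battery pack → 10.2; rated 550 W → 10.2.1; industrial → 10.2.1.2. Scheduled 26%. Lindmar agreement on 10.2: RVC < 55%; Lindmar agreement on 10.2.3.1: 10.2.1.2 not covered; anti-dumping (Lindmar, 10.2): +30%; total 26% + 30% = 56%. → 56%.
Line C: battery pack → 10.2; rated 400 kW → 10.2.2; for motor vehicles → 10.2.2.1. Scheduled 36%. Lindmar agreement on 10.2: RVC < 55%; Lindmar agreement on 10.2.3.1: 10.2.2.1 not covered; anti-dumping (Lindmar, 10.2): +30%; total 36% + 30% = 66%. → 66%.
Sum: 10% + 56% + 66% = 132%.

132%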